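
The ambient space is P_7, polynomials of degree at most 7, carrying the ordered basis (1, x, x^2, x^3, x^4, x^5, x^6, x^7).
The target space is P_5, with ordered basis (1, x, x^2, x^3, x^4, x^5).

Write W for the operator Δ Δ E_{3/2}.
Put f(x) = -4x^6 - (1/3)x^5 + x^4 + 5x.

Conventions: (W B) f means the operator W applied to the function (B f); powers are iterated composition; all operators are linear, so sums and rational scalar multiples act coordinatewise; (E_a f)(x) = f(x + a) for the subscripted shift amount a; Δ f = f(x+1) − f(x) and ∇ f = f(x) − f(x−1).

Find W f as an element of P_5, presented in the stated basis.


the image equals g(x) = -120x^4 - (3620/3)x^3 - 4658x^2 - (24505/3)x - 5481

E_{3/2} f = -4x^6 - (109/3)x^5 - (273/2)x^4 - (543/2)x^3 - (603/2)x^2 - (2755/16)x - 1137/32
Δ E_{3/2} f = -24x^5 - (725/3)x^4 - (2968/3)x^3 - (12341/6)x^2 - (13015/6)x - 44257/48
Δ Δ E_{3/2} f = -120x^4 - (3620/3)x^3 - 4658x^2 - (24505/3)x - 5481


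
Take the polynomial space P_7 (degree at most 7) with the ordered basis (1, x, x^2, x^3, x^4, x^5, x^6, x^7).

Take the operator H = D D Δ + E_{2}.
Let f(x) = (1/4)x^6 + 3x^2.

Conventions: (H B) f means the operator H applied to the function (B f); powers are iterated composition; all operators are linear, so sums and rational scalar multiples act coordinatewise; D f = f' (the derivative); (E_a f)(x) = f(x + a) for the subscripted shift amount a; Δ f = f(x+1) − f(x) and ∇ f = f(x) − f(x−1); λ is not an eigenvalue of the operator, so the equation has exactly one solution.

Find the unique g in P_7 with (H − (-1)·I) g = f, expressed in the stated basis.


write g with unknown coordinates in the stated basis and equate coefficients in (H − (-1)·I) g = f
solving from the highest basis element down gives g = (1/8)x^6 - (3/4)x^5 - (5/2)x^3 + (141/4)x^2 - (45/2)x - 135/8
check: H g = (1/8)x^6 + (3/4)x^5 + (5/2)x^3 - (129/4)x^2 + (45/2)x + 135/8
so H g − (-1)·g = (1/4)x^6 + 3x^2 = f ✓

g(x) = (1/8)x^6 - (3/4)x^5 - (5/2)x^3 + (141/4)x^2 - (45/2)x - 135/8


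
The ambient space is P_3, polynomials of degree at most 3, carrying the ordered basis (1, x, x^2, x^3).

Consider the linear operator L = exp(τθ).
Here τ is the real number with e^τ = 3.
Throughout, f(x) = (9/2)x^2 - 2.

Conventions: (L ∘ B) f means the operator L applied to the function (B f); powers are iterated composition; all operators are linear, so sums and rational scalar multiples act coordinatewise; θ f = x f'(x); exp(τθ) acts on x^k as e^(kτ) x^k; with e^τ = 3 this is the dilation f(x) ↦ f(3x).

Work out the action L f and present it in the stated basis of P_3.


g(x) = (81/2)x^2 - 2

exp(τθ) x^k = e^(kτ) x^k; with e^τ = 3 this sends x^k to 3^k x^k
x^2 ↦ 9 x^2
applying this coordinatewise to f: exp(τθ) f = (81/2)x^2 - 2


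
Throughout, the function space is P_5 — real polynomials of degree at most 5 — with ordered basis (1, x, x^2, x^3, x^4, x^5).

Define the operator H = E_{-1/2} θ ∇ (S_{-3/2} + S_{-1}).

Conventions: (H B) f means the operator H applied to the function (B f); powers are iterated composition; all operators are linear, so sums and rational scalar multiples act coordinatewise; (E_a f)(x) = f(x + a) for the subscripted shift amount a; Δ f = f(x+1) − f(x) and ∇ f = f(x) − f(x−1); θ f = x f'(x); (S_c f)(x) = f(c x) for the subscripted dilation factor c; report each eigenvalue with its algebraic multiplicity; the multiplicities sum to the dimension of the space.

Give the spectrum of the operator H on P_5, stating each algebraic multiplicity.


image of 1: 0
image of x: 0
image of x^2: (13/2)x - 13/4
image of x^3: -(105/4)x^2 + (315/8)x - 105/8
image of x^4: (291/4)x^3 - (1455/8)x^2 + (2425/16)x - 1261/32
image of x^5: -(1375/8)x^4 + (9625/16)x^3 - (26125/32)x^2 + (31625/64)x - 6875/64
the matrix is upper triangular; its diagonal is (0, 0, 0, 0, 0, 0)
for a triangular matrix the eigenvalues are the diagonal entries, with algebraic multiplicity their repetition count

λ = 0 (multiplicity 6)


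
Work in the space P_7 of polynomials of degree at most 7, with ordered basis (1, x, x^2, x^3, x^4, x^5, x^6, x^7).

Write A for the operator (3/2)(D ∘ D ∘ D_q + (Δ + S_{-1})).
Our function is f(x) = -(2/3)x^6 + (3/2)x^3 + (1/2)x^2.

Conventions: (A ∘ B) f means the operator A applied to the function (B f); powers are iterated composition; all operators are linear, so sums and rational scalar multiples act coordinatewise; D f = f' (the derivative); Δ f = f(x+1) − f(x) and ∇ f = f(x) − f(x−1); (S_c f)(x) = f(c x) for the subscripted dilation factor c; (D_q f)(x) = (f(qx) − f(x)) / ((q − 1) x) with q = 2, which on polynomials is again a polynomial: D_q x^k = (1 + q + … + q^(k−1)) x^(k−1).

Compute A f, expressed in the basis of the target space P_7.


D_q f = -42x^5 + (21/2)x^2 + (3/2)x
D D_q f = -210x^4 + 21x + 3/2
D D D_q f = -840x^3 + 21
Δ f = -4x^5 - 10x^4 - (40/3)x^3 - (11/2)x^2 + (3/2)x + 4/3
S_{-1} f = -(2/3)x^6 - (3/2)x^3 + (1/2)x^2
(Δ + S_{-1}) f = -(2/3)x^6 - 4x^5 - 10x^4 - (89/6)x^3 - 5x^2 + (3/2)x + 4/3
(D ∘ D ∘ D_q + (Δ + S_{-1})) f = -(2/3)x^6 - 4x^5 - 10x^4 - (5129/6)x^3 - 5x^2 + (3/2)x + 67/3
((3/2)(D ∘ D ∘ D_q + (Δ + S_{-1}))) f = -x^6 - 6x^5 - 15x^4 - (5129/4)x^3 - (15/2)x^2 + (9/4)x + 67/2

the image equals g(x) = -x^6 - 6x^5 - 15x^4 - (5129/4)x^3 - (15/2)x^2 + (9/4)x + 67/2


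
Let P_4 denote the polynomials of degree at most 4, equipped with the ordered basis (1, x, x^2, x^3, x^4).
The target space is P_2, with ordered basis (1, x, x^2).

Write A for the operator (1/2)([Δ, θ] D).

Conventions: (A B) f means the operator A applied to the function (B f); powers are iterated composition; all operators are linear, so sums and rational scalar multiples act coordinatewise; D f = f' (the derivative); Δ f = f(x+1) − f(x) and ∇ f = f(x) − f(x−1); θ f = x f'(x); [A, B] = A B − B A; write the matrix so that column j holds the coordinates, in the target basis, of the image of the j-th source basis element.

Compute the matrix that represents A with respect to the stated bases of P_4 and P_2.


image of 1: 0
image of x: 0
image of x^2: 1
image of x^3: 3x + 3
image of x^4: 6x^2 + 12x + 6
each image's coordinates form column j of the matrix

the matrix is [[0, 0, 1, 3, 6]; [0, 0, 0, 3, 12]; [0, 0, 0, 0, 6]] (rows listed top to bottom)


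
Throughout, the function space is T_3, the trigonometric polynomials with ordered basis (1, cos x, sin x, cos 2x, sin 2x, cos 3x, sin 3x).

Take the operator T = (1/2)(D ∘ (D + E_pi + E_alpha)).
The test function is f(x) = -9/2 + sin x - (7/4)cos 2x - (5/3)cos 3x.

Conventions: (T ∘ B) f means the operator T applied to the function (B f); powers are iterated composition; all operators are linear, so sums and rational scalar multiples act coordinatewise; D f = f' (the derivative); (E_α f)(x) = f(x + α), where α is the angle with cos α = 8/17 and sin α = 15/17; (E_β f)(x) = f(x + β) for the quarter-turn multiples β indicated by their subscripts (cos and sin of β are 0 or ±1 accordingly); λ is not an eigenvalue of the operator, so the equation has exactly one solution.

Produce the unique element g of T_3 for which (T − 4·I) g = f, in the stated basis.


g(x) = 9/8 + (2/185)cos x - (112/555)sin x + (6909/27080)cos 2x - (56/3385)sin 2x + (164072/927471)cos 3x + (19602/309157)sin 3x

write g with unknown coordinates in the stated basis and equate coefficients in (T − 4·I) g = f
solving from the highest basis element down gives g = 9/8 + (2/185)cos x - (112/555)sin x + (6909/27080)cos 2x - (56/3385)sin 2x + (164072/927471)cos 3x + (19602/309157)sin 3x
check: T g = (8/185)cos x + (107/555)sin x - (9877/13540)cos 2x - (224/3385)sin 2x - (296499/309157)cos 3x + (78408/309157)sin 3x
so T g − 4·g = -9/2 + sin x - (7/4)cos 2x - (5/3)cos 3x = f ✓


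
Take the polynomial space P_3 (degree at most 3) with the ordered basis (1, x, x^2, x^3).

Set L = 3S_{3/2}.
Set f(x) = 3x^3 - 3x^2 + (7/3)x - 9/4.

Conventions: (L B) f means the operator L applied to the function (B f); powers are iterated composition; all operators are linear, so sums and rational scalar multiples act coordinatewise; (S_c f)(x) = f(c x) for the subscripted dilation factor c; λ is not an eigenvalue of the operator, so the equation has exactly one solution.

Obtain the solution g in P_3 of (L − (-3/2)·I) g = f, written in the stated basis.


write g with unknown coordinates in the stated basis and equate coefficients in (L − (-3/2)·I) g = f
solving from the highest basis element down gives g = (8/31)x^3 - (4/11)x^2 + (7/18)x - 1/2
check: L g = (81/31)x^3 - (27/11)x^2 + (7/4)x - 3/2
so L g − (-3/2)·g = 3x^3 - 3x^2 + (7/3)x - 9/4 = f ✓

g(x) = (8/31)x^3 - (4/11)x^2 + (7/18)x - 1/2


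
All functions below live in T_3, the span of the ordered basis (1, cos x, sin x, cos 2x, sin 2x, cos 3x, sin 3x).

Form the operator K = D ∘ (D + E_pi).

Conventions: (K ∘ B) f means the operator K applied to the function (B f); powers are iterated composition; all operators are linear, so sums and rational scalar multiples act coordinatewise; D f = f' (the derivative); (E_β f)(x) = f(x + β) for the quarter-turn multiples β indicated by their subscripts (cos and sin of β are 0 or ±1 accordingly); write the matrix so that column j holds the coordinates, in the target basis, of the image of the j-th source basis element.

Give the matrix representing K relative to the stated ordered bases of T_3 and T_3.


image of 1: 0
image of cos x: -cos x + sin x
image of sin x: -cos x - sin x
image of cos 2x: -4cos 2x - 2sin 2x
image of sin 2x: 2cos 2x - 4sin 2x
image of cos 3x: -9cos 3x + 3sin 3x
image of sin 3x: -3cos 3x - 9sin 3x
each image's coordinates form column j of the matrix

the matrix is [[0, 0, 0, 0, 0, 0, 0]; [0, -1, -1, 0, 0, 0, 0]; [0, 1, -1, 0, 0, 0, 0]; [0, 0, 0, -4, 2, 0, 0]; [0, 0, 0, -2, -4, 0, 0]; [0, 0, 0, 0, 0, -9, -3]; [0, 0, 0, 0, 0, 3, -9]] (rows listed top to bottom)


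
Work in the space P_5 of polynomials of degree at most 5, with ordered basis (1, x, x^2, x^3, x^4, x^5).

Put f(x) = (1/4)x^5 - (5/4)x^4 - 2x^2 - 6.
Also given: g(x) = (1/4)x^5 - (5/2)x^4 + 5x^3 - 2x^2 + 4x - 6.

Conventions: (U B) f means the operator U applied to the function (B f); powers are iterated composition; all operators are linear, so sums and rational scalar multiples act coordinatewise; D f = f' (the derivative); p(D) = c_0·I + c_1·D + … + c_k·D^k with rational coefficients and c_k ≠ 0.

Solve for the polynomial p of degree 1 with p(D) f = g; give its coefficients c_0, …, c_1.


c_0 = 1, c_1 = -1

D^0 f = (1/4)x^5 - (5/4)x^4 - 2x^2 - 6
D^1 f = (5/4)x^4 - 5x^3 - 4x
matching coefficients of g against c_0 f + c_1 Df + … from the top degree down determines the c_i
solution: c_0 = 1, c_1 = -1


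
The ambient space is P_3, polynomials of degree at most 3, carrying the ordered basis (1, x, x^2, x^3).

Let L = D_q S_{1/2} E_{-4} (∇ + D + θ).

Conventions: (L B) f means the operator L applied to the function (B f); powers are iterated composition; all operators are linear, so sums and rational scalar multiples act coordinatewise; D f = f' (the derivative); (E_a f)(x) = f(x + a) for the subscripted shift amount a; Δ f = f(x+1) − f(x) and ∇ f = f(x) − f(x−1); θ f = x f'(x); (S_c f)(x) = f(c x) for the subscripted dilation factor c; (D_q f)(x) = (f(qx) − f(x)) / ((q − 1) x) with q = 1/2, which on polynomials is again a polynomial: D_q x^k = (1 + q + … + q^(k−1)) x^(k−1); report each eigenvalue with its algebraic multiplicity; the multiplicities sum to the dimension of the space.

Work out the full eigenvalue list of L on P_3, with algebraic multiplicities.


image of 1: 0
image of x: 1/2
image of x^2: (3/4)x - 6
image of x^3: (21/32)x^2 - (45/4)x + 93/2
the matrix is upper triangular; its diagonal is (0, 0, 0, 0)
for a triangular matrix the eigenvalues are the diagonal entries, with algebraic multiplicity their repetition count

λ = 0 (multiplicity 4)


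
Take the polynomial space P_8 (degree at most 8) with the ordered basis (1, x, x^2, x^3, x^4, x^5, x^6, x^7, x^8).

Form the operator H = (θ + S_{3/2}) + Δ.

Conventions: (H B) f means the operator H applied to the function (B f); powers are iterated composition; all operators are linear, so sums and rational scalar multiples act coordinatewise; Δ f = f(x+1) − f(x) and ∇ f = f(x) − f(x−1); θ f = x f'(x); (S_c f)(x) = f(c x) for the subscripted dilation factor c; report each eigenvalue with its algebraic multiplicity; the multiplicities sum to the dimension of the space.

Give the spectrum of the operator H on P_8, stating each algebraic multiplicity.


image of 1: 1
image of x: (5/2)x + 1
image of x^2: (17/4)x^2 + 2x + 1
image of x^3: (51/8)x^3 + 3x^2 + 3x + 1
image of x^4: (145/16)x^4 + 4x^3 + 6x^2 + 4x + 1
image of x^5: (403/32)x^5 + 5x^4 + 10x^3 + 10x^2 + 5x + 1
image of x^6: (1113/64)x^6 + 6x^5 + 15x^4 + 20x^3 + 15x^2 + 6x + 1
image of x^7: (3083/128)x^7 + 7x^6 + 21x^5 + 35x^4 + 35x^3 + 21x^2 + 7x + 1
image of x^8: (8609/256)x^8 + 8x^7 + 28x^6 + 56x^5 + 70x^4 + 56x^3 + 28x^2 + 8x + 1
the matrix is upper triangular; its diagonal is (1, 5/2, 17/4, 51/8, 145/16, 403/32, 1113/64, 3083/128, 8609/256)
for a triangular matrix the eigenvalues are the diagonal entries, with algebraic multiplicity their repetition count

λ = 1 (multiplicity 1), λ = 5/2 (multiplicity 1), λ = 17/4 (multiplicity 1), λ = 51/8 (multiplicity 1), λ = 145/16 (multiplicity 1), λ = 403/32 (multiplicity 1), λ = 1113/64 (multiplicity 1), λ = 3083/128 (multiplicity 1), λ = 8609/256 (multiplicity 1)


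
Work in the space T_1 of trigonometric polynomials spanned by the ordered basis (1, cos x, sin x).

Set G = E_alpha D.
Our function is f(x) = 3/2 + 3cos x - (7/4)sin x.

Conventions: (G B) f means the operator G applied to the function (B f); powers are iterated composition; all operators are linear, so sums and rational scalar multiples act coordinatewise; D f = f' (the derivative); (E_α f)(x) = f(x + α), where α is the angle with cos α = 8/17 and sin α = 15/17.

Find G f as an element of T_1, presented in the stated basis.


D f = -(7/4)cos x - 3sin x
E_alpha D f = -(59/17)cos x + (9/68)sin x

the result is g(x) = -(59/17)cos x + (9/68)sin x


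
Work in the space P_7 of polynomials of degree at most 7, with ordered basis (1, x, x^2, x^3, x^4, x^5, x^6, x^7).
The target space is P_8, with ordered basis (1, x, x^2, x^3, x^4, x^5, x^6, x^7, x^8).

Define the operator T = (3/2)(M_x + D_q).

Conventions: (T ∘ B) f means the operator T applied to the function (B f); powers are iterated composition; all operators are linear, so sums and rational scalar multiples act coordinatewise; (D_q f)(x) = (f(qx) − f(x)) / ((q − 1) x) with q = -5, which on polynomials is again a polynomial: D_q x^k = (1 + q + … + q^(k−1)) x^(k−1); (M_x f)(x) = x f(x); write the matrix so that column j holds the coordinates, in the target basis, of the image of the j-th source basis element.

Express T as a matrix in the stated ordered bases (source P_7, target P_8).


image of 1: (3/2)x
image of x: (3/2)x^2 + 3/2
image of x^2: (3/2)x^3 - 6x
image of x^3: (3/2)x^4 + (63/2)x^2
image of x^4: (3/2)x^5 - 156x^3
image of x^5: (3/2)x^6 + (1563/2)x^4
image of x^6: (3/2)x^7 - 3906x^5
image of x^7: (3/2)x^8 + (39063/2)x^6
each image's coordinates form column j of the matrix

the matrix is [[0, 3/2, 0, 0, 0, 0, 0, 0]; [3/2, 0, -6, 0, 0, 0, 0, 0]; [0, 3/2, 0, 63/2, 0, 0, 0, 0]; [0, 0, 3/2, 0, -156, 0, 0, 0]; [0, 0, 0, 3/2, 0, 1563/2, 0, 0]; [0, 0, 0, 0, 3/2, 0, -3906, 0]; [0, 0, 0, 0, 0, 3/2, 0, 39063/2]; [0, 0, 0, 0, 0, 0, 3/2, 0]; [0, 0, 0, 0, 0, 0, 0, 3/2]] (rows listed top to bottom)


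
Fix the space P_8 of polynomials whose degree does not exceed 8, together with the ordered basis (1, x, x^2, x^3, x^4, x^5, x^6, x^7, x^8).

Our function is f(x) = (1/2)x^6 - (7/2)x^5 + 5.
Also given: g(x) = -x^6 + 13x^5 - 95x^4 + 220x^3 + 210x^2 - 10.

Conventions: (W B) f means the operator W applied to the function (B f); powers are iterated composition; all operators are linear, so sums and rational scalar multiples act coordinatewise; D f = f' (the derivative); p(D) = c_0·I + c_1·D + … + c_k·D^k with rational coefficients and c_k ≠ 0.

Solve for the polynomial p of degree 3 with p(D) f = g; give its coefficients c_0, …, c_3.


D^0 f = (1/2)x^6 - (7/2)x^5 + 5
D^1 f = 3x^5 - (35/2)x^4
D^2 f = 15x^4 - 70x^3
D^3 f = 60x^3 - 210x^2
matching coefficients of g against c_0 f + c_1 Df + … from the top degree down determines the c_i
solution: c_0 = -2, c_1 = 2, c_2 = -4, c_3 = -1

c_0 = -2, c_1 = 2, c_2 = -4, c_3 = -1


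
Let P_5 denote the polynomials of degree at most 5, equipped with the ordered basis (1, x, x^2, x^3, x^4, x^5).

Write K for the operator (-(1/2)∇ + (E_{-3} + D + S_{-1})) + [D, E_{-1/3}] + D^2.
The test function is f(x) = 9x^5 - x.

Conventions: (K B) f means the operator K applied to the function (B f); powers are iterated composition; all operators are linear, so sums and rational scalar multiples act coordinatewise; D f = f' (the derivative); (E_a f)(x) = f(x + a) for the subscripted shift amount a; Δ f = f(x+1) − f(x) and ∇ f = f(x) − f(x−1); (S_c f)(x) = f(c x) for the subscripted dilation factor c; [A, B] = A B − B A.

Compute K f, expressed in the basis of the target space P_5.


the result is g(x) = -(225/2)x^4 + 1035x^3 - 2475x^2 + (7335/2)x - 2189

∇ f = 45x^4 - 90x^3 + 90x^2 - 45x + 8
(-(1/2)∇) f = -(45/2)x^4 + 45x^3 - 45x^2 + (45/2)x - 4
E_{-3} f = 9x^5 - 135x^4 + 810x^3 - 2430x^2 + 3644x - 2184
D f = 45x^4 - 1
S_{-1} f = -9x^5 + x
(E_{-3} + D + S_{-1}) f = -90x^4 + 810x^3 - 2430x^2 + 3645x - 2185
(-(1/2)∇ + (E_{-3} + D + S_{-1})) f = -(225/2)x^4 + 855x^3 - 2475x^2 + (7335/2)x - 2189
E_{-1/3} f = 9x^5 - 15x^4 + 10x^3 - (10/3)x^2 - (4/9)x + 8/27
D E_{-1/3} f = 45x^4 - 60x^3 + 30x^2 - (20/3)x - 4/9
D f = 45x^4 - 1
E_{-1/3} D f = 45x^4 - 60x^3 + 30x^2 - (20/3)x - 4/9
[D, E_{-1/3}] f = 0
D f = 45x^4 - 1
D D f = 180x^3
((-(1/2)∇ + (E_{-3} + D + S_{-1})) + [D, E_{-1/3}] + D^2) f = -(225/2)x^4 + 1035x^3 - 2475x^2 + (7335/2)x - 2189


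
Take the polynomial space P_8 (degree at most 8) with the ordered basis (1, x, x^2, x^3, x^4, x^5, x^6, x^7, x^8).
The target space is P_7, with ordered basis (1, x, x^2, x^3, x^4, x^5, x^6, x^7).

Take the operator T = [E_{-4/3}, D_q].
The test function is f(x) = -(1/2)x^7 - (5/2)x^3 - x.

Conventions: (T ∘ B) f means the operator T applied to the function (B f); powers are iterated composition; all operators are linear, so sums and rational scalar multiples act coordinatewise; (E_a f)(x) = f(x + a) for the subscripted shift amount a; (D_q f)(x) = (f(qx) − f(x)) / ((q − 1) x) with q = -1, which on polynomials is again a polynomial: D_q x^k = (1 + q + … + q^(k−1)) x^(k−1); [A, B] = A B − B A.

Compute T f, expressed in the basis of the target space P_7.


g(x) = 4x^5 + (16/3)x^4 + (640/27)x^3 + (2560/81)x^2 + (1564/81)x + 6256/243

D_q f = -(1/2)x^6 - (5/2)x^2 - 1
E_{-4/3} D_q f = -(1/2)x^6 + 4x^5 - (40/3)x^4 + (640/27)x^3 - (1415/54)x^2 + (1564/81)x - 6017/729
E_{-4/3} f = -(1/2)x^7 + (14/3)x^6 - (56/3)x^5 + (1120/27)x^4 - (9365/162)x^3 + (4394/81)x^2 - (24785/729)x + 24068/2187
D_q E_{-4/3} f = -(1/2)x^6 - (56/3)x^4 - (9365/162)x^2 - 24785/729
[E_{-4/3}, D_q] f = 4x^5 + (16/3)x^4 + (640/27)x^3 + (2560/81)x^2 + (1564/81)x + 6256/243


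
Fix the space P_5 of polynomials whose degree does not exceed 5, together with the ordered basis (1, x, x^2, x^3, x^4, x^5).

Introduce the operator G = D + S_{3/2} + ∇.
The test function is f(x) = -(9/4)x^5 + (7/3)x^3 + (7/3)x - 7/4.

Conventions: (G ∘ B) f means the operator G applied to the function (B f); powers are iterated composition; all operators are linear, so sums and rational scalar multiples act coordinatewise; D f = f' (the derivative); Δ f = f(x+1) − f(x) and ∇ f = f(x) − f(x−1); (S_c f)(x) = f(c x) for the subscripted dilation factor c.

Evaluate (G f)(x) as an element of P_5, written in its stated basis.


the image equals g(x) = -(2187/128)x^5 - (45/2)x^4 + (243/8)x^3 - (17/2)x^2 + (31/4)x + 3

D f = -(45/4)x^4 + 7x^2 + 7/3
S_{3/2} f = -(2187/128)x^5 + (63/8)x^3 + (7/2)x - 7/4
∇ f = -(45/4)x^4 + (45/2)x^3 - (31/2)x^2 + (17/4)x + 29/12
(D + S_{3/2} + ∇) f = -(2187/128)x^5 - (45/2)x^4 + (243/8)x^3 - (17/2)x^2 + (31/4)x + 3


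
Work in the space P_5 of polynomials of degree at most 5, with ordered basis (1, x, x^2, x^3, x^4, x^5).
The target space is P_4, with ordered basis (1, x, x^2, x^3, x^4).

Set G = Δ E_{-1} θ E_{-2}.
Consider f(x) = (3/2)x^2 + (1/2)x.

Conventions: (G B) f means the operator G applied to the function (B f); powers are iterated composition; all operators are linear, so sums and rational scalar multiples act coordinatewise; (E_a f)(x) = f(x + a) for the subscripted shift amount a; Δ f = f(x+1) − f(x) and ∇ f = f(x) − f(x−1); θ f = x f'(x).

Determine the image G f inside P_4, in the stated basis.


E_{-2} f = (3/2)x^2 - (11/2)x + 5
θ E_{-2} f = 3x^2 - (11/2)x
E_{-1} θ E_{-2} f = 3x^2 - (23/2)x + 17/2
Δ (E_{-1} θ E_{-2}) f = 6x - 17/2

the result is g(x) = 6x - 17/2


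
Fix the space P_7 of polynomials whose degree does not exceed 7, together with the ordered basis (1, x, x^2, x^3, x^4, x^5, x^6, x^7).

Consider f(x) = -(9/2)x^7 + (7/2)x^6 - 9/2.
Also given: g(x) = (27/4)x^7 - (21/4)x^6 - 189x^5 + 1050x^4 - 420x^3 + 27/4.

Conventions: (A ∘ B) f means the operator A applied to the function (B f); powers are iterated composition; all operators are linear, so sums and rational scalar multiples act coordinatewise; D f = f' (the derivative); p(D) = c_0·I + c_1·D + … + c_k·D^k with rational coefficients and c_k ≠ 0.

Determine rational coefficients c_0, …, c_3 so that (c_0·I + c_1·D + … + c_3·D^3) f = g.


D^0 f = -(9/2)x^7 + (7/2)x^6 - 9/2
D^1 f = -(63/2)x^6 + 21x^5
D^2 f = -189x^5 + 105x^4
D^3 f = -945x^4 + 420x^3
matching coefficients of g against c_0 f + c_1 Df + … from the top degree down determines the c_i
solution: c_0 = -3/2, c_1 = 0, c_2 = 1, c_3 = -1

c_0 = -3/2, c_1 = 0, c_2 = 1, c_3 = -1


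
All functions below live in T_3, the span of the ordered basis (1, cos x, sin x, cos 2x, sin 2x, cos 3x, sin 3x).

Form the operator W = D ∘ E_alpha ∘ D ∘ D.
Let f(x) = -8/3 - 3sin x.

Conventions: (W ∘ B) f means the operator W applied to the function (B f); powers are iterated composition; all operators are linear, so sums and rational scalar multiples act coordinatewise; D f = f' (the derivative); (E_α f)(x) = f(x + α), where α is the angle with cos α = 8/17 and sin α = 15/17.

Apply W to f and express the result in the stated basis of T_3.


the result is g(x) = (24/17)cos x - (45/17)sin x

D f = -3cos x
D D f = 3sin x
E_alpha (D ∘ D) f = (45/17)cos x + (24/17)sin x
D E_alpha (D ∘ D) f = (24/17)cos x - (45/17)sin x


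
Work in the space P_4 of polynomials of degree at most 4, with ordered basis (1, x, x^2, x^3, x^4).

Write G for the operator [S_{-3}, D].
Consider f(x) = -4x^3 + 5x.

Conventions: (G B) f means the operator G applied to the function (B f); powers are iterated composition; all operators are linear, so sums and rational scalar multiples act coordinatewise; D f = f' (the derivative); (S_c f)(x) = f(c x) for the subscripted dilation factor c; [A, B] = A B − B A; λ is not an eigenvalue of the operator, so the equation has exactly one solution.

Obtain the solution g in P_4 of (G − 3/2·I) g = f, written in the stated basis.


the result is g(x) = (8/3)x^3 + 192x^2 - (9226/3)x - 73808/9

write g with unknown coordinates in the stated basis and equate coefficients in (G − 3/2·I) g = f
solving from the highest basis element down gives g = (8/3)x^3 + 192x^2 - (9226/3)x - 73808/9
check: G g = 288x^2 - 4608x - 36904/3
so G g − 3/2·g = -4x^3 + 5x = f ✓


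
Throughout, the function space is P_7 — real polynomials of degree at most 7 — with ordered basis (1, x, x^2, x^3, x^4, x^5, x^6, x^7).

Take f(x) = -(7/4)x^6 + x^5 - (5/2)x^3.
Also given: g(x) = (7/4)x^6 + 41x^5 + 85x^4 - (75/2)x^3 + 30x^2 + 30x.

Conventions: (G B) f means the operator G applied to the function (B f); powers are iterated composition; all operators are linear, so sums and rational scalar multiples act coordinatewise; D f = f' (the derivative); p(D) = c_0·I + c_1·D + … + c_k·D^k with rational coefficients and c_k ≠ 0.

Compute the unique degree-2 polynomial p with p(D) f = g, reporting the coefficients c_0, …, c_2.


D^0 f = -(7/4)x^6 + x^5 - (5/2)x^3
D^1 f = -(21/2)x^5 + 5x^4 - (15/2)x^2
D^2 f = -(105/2)x^4 + 20x^3 - 15x
matching coefficients of g against c_0 f + c_1 Df + … from the top degree down determines the c_i
solution: c_0 = -1, c_1 = -4, c_2 = -2

p(D) = -I − 4·D − 2·D^2, i.e. c_0 = -1, c_1 = -4, c_2 = -2


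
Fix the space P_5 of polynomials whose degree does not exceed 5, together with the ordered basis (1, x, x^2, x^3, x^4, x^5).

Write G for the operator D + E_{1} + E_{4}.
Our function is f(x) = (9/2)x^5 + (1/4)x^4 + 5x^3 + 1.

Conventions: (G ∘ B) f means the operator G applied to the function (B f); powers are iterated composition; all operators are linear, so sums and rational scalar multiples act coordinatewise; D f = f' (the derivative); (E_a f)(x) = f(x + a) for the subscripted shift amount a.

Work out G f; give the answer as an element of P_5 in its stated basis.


D f = (45/2)x^4 + x^3 + 15x^2
E_{1} f = (9/2)x^5 + (91/4)x^4 + 51x^3 + (123/2)x^2 + (77/2)x + 43/4
E_{4} f = (9/2)x^5 + (361/4)x^4 + 729x^3 + 2964x^2 + 6064x + 4993
(D + E_{1} + E_{4}) f = 9x^5 + (271/2)x^4 + 781x^3 + (6081/2)x^2 + (12205/2)x + 20015/4

g(x) = 9x^5 + (271/2)x^4 + 781x^3 + (6081/2)x^2 + (12205/2)x + 20015/4


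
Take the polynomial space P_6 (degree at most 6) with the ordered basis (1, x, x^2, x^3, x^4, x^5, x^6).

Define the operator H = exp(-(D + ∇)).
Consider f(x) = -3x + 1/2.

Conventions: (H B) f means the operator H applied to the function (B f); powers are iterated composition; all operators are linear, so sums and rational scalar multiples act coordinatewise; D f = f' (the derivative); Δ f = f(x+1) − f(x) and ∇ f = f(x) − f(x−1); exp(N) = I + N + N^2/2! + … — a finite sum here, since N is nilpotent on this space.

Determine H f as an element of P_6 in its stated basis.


order-1 term: 6
the series for exp(-(D + ∇)) f terminates at order 1
exp(-(D + ∇)) f = -3x + 13/2

g(x) = -3x + 13/2


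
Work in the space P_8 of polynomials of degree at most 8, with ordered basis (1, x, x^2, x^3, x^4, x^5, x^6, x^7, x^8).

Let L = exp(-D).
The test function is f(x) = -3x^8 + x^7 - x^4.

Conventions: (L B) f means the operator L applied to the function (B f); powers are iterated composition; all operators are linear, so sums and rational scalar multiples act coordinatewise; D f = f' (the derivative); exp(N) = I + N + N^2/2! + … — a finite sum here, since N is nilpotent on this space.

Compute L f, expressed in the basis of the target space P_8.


the image equals g(x) = -3x^8 + 25x^7 - 91x^6 + 189x^5 - 246x^4 + 207x^3 - 111x^2 + 35x - 5

order-1 term: 24x^7 - 7x^6 + 4x^3
order-2 term: -84x^6 + 21x^5 - 6x^2
order-3 term: 168x^5 - 35x^4 + 4x
order-4 term: -210x^4 + 35x^3 - 1
order-5 term: 168x^3 - 21x^2
order-6 term: -84x^2 + 7x
order-7 term: 24x - 1
order-8 term: -3
the series for exp(-D) f terminates at order 8
exp(-D) f = -3x^8 + 25x^7 - 91x^6 + 189x^5 - 246x^4 + 207x^3 - 111x^2 + 35x - 5


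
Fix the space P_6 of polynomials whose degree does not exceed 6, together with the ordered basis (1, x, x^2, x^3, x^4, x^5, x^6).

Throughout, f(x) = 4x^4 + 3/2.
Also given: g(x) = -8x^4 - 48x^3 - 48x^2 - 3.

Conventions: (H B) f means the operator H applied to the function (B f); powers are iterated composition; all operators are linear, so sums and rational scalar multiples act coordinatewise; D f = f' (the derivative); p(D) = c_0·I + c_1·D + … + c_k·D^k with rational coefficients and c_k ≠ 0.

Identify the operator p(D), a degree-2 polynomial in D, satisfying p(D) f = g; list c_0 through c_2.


D^0 f = 4x^4 + 3/2
D^1 f = 16x^3
D^2 f = 48x^2
matching coefficients of g against c_0 f + c_1 Df + … from the top degree down determines the c_i
solution: c_0 = -2, c_1 = -3, c_2 = -1

p(D) = -2·I − 3·D − D^2, i.e. c_0 = -2, c_1 = -3, c_2 = -1


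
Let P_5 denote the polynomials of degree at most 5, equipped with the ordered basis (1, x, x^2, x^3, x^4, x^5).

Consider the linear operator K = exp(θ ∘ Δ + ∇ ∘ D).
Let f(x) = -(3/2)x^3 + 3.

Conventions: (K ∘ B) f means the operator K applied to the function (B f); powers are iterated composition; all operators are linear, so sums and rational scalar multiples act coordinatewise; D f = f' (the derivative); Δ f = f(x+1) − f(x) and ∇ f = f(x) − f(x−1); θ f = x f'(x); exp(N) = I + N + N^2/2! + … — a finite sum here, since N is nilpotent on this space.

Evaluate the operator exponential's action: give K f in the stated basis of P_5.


g(x) = -(3/2)x^3 - 9x^2 - (45/2)x - 3/2

order-1 term: -9x^2 - (27/2)x + 9/2
order-2 term: -9x - 9
the series for exp(θ ∘ Δ + ∇ ∘ D) f terminates at order 2
exp(θ ∘ Δ + ∇ ∘ D) f = -(3/2)x^3 - 9x^2 - (45/2)x - 3/2


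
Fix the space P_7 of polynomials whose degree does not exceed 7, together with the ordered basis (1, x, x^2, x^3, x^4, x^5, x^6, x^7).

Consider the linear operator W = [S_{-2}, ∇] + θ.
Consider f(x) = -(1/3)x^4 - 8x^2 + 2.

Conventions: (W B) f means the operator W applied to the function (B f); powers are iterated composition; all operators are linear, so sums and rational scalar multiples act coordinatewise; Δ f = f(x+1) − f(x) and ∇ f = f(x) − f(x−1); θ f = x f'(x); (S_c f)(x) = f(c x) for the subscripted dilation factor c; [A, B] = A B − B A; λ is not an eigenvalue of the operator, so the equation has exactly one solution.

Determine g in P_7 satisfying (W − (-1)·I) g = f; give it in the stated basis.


the result is g(x) = -(1/15)x^4 - (8/5)x^3 + (272/15)x^2 + 92x - 313

write g with unknown coordinates in the stated basis and equate coefficients in (W − (-1)·I) g = f
solving from the highest basis element down gives g = -(1/15)x^4 - (8/5)x^3 + (272/15)x^2 + 92x - 313
check: W g = -(4/15)x^4 + (8/5)x^3 - (392/15)x^2 - 92x + 315
so W g − (-1)·g = -(1/3)x^4 - 8x^2 + 2 = f ✓


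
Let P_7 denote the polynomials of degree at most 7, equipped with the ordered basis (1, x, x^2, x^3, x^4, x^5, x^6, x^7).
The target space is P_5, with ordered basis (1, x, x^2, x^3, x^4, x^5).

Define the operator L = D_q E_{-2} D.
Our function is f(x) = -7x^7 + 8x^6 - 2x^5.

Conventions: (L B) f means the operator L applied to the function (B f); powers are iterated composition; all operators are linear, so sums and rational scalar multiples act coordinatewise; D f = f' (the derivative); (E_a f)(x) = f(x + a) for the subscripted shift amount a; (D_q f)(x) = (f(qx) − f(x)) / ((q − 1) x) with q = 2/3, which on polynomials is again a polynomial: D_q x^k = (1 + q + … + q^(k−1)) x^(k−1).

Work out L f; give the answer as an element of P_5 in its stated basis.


the result is g(x) = -(32585/243)x^5 + (44732/27)x^4 - (222950/27)x^3 + (62320/3)x^2 - 26400x + 13568

D f = -49x^6 + 48x^5 - 10x^4
E_{-2} D f = -49x^6 + 636x^5 - 3430x^4 + 9840x^3 - 15840x^2 + 13568x - 4832
D_q E_{-2} D f = -(32585/243)x^5 + (44732/27)x^4 - (222950/27)x^3 + (62320/3)x^2 - 26400x + 13568


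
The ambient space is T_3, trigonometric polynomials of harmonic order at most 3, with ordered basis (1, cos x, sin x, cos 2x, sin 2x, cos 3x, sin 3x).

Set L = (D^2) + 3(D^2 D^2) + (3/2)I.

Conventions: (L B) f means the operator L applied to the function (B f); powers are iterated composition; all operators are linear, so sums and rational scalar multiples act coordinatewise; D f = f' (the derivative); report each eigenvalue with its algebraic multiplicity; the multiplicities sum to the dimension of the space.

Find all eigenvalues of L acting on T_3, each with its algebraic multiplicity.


image of 1: 3/2
image of cos x: (7/2)cos x
image of sin x: (7/2)sin x
image of cos 2x: (91/2)cos 2x
image of sin 2x: (91/2)sin 2x
image of cos 3x: (471/2)cos 3x
image of sin 3x: (471/2)sin 3x
the matrix is diagonal; its diagonal is (3/2, 7/2, 7/2, 91/2, 91/2, 471/2, 471/2)
for a triangular matrix the eigenvalues are the diagonal entries, with algebraic multiplicity their repetition count

λ = 3/2 (multiplicity 1), λ = 7/2 (multiplicity 2), λ = 91/2 (multiplicity 2), λ = 471/2 (multiplicity 2)


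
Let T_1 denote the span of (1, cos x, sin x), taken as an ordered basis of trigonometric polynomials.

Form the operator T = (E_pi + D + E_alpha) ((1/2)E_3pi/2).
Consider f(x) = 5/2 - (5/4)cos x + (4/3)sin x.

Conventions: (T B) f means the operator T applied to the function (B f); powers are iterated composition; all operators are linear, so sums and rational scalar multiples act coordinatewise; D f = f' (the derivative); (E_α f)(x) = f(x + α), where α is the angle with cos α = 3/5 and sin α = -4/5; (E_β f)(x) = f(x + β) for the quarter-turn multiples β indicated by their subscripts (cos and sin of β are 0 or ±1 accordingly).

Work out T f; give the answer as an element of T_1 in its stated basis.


the result is g(x) = 5/2 + (17/120)cos x + (23/60)sin x

E_3pi/2 f = 5/2 - (4/3)cos x - (5/4)sin x
((1/2)E_3pi/2) f = 5/4 - (2/3)cos x - (5/8)sin x
E_pi ((1/2)E_3pi/2) f = 5/4 + (2/3)cos x + (5/8)sin x
D ((1/2)E_3pi/2) f = -(5/8)cos x + (2/3)sin x
E_alpha ((1/2)E_3pi/2) f = 5/4 + (1/10)cos x - (109/120)sin x
(E_pi + D + E_alpha) ((1/2)E_3pi/2) f = 5/2 + (17/120)cos x + (23/60)sin x


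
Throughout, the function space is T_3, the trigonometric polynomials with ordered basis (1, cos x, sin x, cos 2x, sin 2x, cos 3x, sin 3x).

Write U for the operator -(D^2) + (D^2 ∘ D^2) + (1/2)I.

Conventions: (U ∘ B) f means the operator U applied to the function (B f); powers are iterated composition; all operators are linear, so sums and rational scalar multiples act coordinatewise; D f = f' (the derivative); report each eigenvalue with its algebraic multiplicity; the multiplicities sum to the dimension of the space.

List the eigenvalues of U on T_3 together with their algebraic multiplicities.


image of 1: 1/2
image of cos x: (5/2)cos x
image of sin x: (5/2)sin x
image of cos 2x: (41/2)cos 2x
image of sin 2x: (41/2)sin 2x
image of cos 3x: (181/2)cos 3x
image of sin 3x: (181/2)sin 3x
the matrix is diagonal; its diagonal is (1/2, 5/2, 5/2, 41/2, 41/2, 181/2, 181/2)
for a triangular matrix the eigenvalues are the diagonal entries, with algebraic multiplicity their repetition count

λ = 1/2 (multiplicity 1), λ = 5/2 (multiplicity 2), λ = 41/2 (multiplicity 2), λ = 181/2 (multiplicity 2)


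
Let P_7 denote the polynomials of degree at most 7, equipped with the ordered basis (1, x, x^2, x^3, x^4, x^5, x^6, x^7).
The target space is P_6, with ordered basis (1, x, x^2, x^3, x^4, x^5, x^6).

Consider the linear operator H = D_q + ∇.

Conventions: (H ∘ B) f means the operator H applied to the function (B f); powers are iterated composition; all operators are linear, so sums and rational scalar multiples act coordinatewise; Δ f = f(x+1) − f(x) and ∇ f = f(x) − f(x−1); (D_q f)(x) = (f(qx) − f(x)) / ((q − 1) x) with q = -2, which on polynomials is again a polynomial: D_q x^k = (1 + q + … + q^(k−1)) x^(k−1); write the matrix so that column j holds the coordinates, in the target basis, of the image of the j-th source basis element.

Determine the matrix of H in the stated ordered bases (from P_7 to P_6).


the matrix is [[0, 2, -1, 1, -1, 1, -1, 1]; [0, 0, 1, -3, 4, -5, 6, -7]; [0, 0, 0, 6, -6, 10, -15, 21]; [0, 0, 0, 0, -1, -10, 20, -35]; [0, 0, 0, 0, 0, 16, -15, 35]; [0, 0, 0, 0, 0, 0, -15, -21]; [0, 0, 0, 0, 0, 0, 0, 50]] (rows listed top to bottom)

image of 1: 0
image of x: 2
image of x^2: x - 1
image of x^3: 6x^2 - 3x + 1
image of x^4: -x^3 - 6x^2 + 4x - 1
image of x^5: 16x^4 - 10x^3 + 10x^2 - 5x + 1
image of x^6: -15x^5 - 15x^4 + 20x^3 - 15x^2 + 6x - 1
image of x^7: 50x^6 - 21x^5 + 35x^4 - 35x^3 + 21x^2 - 7x + 1
each image's coordinates form column j of the matrix


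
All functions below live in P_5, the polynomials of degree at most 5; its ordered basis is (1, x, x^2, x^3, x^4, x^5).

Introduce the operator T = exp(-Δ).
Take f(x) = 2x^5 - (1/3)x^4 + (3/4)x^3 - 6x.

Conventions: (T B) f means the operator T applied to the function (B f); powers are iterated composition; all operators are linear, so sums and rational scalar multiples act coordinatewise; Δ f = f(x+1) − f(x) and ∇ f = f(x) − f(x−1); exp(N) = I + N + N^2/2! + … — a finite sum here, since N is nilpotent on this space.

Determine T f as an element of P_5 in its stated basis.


the image equals g(x) = 2x^5 - (31/3)x^4 + (25/12)x^3 + (71/4)x^2 + (8/3)x + 29/12

order-1 term: -10x^4 - (56/3)x^3 - (81/4)x^2 - (131/12)x + 43/12
order-2 term: 20x^3 + 58x^2 + (273/4)x + 359/12
order-3 term: -20x^2 - (176/3)x - 195/4
order-4 term: 10x + 59/3
order-5 term: -2
the series for exp(-Δ) f terminates at order 5
exp(-Δ) f = 2x^5 - (31/3)x^4 + (25/12)x^3 + (71/4)x^2 + (8/3)x + 29/12


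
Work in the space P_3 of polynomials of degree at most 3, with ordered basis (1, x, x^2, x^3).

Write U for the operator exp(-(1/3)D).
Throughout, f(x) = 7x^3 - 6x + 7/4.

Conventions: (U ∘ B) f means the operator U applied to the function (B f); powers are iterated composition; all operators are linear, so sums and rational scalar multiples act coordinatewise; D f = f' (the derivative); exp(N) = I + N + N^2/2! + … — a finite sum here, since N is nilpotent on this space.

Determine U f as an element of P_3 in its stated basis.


order-1 term: -7x^2 + 2
order-2 term: (7/3)x
order-3 term: -7/27
the series for exp(-(1/3)D) f terminates at order 3
exp(-(1/3)D) f = 7x^3 - 7x^2 - (11/3)x + 377/108

g(x) = 7x^3 - 7x^2 - (11/3)x + 377/108


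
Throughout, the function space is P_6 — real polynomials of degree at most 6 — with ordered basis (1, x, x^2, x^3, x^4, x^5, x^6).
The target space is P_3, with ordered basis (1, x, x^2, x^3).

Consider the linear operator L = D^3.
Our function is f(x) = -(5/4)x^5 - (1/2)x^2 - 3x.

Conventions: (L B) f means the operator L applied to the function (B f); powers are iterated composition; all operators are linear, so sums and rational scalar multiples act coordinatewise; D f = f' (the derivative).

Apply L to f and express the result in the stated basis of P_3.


D f = -(25/4)x^4 - x - 3
D D f = -25x^3 - 1
D D D f = -75x^2

the image equals g(x) = -75x^2


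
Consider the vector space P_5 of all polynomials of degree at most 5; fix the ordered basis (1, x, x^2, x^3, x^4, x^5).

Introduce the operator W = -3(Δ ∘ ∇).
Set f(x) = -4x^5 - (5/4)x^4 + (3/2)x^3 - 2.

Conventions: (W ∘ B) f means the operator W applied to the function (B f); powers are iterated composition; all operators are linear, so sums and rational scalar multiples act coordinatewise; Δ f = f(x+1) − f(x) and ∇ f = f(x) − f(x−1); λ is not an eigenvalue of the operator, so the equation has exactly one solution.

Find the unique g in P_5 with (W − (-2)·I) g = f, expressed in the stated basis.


write g with unknown coordinates in the stated basis and equate coefficients in (W − (-2)·I) g = f
solving from the highest basis element down gives g = -2x^5 - (5/8)x^4 - (237/4)x^3 - (45/4)x^2 - (2253/4)x - 293/8
check: W g = 120x^3 + (45/2)x^2 + (2253/2)x + 285/4
so W g − (-2)·g = -4x^5 - (5/4)x^4 + (3/2)x^3 - 2 = f ✓

g(x) = -2x^5 - (5/8)x^4 - (237/4)x^3 - (45/4)x^2 - (2253/4)x - 293/8


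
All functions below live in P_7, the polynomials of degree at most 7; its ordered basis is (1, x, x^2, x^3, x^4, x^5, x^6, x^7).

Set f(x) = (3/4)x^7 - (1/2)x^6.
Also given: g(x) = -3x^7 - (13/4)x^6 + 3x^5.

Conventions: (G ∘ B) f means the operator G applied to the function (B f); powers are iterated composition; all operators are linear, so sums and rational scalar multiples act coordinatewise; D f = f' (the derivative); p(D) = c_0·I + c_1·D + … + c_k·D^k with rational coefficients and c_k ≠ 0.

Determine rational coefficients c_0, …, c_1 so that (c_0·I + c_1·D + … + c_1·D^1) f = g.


c_0 = -4, c_1 = -1

D^0 f = (3/4)x^7 - (1/2)x^6
D^1 f = (21/4)x^6 - 3x^5
matching coefficients of g against c_0 f + c_1 Df + … from the top degree down determines the c_i
solution: c_0 = -4, c_1 = -1
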